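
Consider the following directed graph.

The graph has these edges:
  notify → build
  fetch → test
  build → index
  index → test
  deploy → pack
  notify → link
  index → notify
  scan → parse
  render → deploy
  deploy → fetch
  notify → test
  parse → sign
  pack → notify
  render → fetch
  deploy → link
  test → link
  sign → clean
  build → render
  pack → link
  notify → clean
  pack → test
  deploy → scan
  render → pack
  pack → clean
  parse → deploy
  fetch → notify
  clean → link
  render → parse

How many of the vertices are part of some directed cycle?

9

A vertex is on a directed cycle iff it belongs to a strongly connected component of size ≥ 2 (or has a self-loop).
The vertices on cycles are {pack, scan, build, fetch, index, parse, deploy, notify, render} — 9 in total.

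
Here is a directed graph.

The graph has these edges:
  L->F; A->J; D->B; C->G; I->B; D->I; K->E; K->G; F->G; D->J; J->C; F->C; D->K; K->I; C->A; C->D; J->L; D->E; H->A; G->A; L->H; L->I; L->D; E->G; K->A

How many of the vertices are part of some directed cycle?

A vertex is on a directed cycle iff it belongs to a strongly connected component of size ≥ 2 (or has a self-loop).
The vertices on cycles are {A, C, D, E, F, G, H, J, K, L} — 10 in total.

10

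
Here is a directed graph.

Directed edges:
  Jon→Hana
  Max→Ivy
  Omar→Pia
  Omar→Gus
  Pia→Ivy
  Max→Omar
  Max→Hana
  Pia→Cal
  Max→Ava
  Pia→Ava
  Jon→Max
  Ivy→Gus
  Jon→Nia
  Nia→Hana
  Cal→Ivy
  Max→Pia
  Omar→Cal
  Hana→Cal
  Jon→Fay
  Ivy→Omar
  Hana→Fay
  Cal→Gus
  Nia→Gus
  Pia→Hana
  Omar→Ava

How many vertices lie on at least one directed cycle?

A vertex is on a directed cycle iff it belongs to a strongly connected component of size ≥ 2 (or has a self-loop).
The vertices on cycles are {Cal, Ivy, Pia, Hana, Omar} — 5 in total.

5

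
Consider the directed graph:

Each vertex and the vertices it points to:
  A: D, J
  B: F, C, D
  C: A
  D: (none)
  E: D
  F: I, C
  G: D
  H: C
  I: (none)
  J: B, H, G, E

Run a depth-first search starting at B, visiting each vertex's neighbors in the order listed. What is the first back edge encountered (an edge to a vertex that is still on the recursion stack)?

DFS from B (visiting each vertex's neighbors in the order listed); mark gray on enter, black on exit:
B gray
  F gray
    I gray
    I black
    C gray
      A gray
        D gray
        D black
        J gray
          J→B: B is gray → back edge
First back edge: J → B.

J→B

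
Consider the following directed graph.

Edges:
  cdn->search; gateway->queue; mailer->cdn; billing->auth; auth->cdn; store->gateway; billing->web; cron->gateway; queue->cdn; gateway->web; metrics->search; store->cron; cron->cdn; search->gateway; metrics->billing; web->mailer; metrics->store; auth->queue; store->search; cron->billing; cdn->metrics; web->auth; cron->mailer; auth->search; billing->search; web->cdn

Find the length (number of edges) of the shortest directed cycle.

4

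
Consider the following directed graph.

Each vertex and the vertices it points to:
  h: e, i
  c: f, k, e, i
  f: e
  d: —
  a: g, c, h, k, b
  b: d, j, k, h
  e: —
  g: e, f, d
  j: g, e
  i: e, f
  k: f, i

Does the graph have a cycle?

DFS with white/gray/black marking, starting from g:
g gray
  e gray
  e black
  f gray
    f→e: e black — skip
  f black
  d gray
  d black
g black
h gray
  h→e: e black — skip
  i gray
    i→e: e black — skip
    i→f: f black — skip
  i black
h black
c gray
  c→f: f black — skip
  k gray
    k→f: f black — skip
    k→i: i black — skip
  k black
  c→e: e black — skip
  c→i: i black — skip
c black
a gray
  a→g: g black — skip
  a→c: c black — skip
  a→h: h black — skip
  a→k: k black — skip
  b gray
    b→d: d black — skip
    j gray
      j→g: g black — skip
      j→e: e black — skip
    j black
    b→k: k black — skip
    b→h: h black — skip
  b black
a black
Every edge goes to a white or black vertex — no back edge, so the graph is acyclic.

No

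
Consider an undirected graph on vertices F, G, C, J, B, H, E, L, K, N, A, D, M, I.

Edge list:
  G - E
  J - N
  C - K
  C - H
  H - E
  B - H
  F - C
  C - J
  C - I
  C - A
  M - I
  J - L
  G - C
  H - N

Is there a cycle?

DFS, tracking each vertex's parent; an edge to a visited non-parent vertex closes a cycle.
Start from M:
visit M (parent –)
  visit I (parent M)
    visit C (parent I)
      visit H (parent C)
        visit B (parent H)
          B–H: parent, skip
        H–C: parent, skip
        visit N (parent H)
          visit J (parent N)
            J–C: C visited and ≠ parent → cycle
Cycle: C – H – N – J – C.

Yes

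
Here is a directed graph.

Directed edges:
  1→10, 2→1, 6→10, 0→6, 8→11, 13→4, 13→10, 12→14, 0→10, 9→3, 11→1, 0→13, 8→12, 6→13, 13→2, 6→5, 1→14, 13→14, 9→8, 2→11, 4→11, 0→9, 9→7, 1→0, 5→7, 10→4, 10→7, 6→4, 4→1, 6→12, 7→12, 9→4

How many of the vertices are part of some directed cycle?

A vertex is on a directed cycle iff it belongs to a strongly connected component of size ≥ 2 (or has a self-loop).
The vertices on cycles are {0, 1, 2, 4, 6, 8, 9, 10, 11, 13} — 10 in total.

10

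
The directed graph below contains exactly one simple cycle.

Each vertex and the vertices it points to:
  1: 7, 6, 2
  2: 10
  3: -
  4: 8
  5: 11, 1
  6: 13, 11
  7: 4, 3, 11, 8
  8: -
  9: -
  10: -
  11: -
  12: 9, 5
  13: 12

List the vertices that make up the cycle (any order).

DFS with gray/black marking from 12:
12 gray
  9 gray
  9 black
  5 gray
    11 gray
    11 black
    1 gray
      7 gray
        4 gray
          8 gray
          8 black
        4 black
        3 gray
        3 black
        7→11: 11 black — skip
        7→8: 8 black — skip
      7 black
      6 gray
        13 gray
          13→12: 12 is gray → back edge
Back edge closes the cycle 12 → 5 → 1 → 6 → 13 → 12; its vertices are {1, 5, 6, 12, 13}.

1, 5, 6, 12, 13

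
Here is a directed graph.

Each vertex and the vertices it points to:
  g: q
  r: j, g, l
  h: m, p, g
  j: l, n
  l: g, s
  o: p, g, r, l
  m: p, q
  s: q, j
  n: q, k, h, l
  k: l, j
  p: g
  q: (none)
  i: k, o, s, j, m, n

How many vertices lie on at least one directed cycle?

5

A vertex is on a directed cycle iff it belongs to a strongly connected component of size ≥ 2 (or has a self-loop).
The vertices on cycles are {j, k, l, n, s} — 5 in total.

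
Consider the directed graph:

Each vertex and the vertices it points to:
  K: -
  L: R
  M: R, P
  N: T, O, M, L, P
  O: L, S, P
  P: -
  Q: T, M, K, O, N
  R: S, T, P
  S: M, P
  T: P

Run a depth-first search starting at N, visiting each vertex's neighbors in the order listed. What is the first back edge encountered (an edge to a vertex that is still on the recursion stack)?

DFS from N (visiting each vertex's neighbors in the order listed); mark gray on enter, black on exit:
N gray
  T gray
    P gray
    P black
  T black
  O gray
    L gray
      R gray
        S gray
          M gray
            M→R: R is gray → back edge
First back edge: M → R.

M→R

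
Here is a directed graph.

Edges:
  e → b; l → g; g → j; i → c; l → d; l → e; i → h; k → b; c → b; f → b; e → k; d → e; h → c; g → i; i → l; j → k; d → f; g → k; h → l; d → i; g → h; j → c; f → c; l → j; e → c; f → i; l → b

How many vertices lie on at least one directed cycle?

6

A vertex is on a directed cycle iff it belongs to a strongly connected component of size ≥ 2 (or has a self-loop).
The vertices on cycles are {d, f, g, h, i, l} — 6 in total.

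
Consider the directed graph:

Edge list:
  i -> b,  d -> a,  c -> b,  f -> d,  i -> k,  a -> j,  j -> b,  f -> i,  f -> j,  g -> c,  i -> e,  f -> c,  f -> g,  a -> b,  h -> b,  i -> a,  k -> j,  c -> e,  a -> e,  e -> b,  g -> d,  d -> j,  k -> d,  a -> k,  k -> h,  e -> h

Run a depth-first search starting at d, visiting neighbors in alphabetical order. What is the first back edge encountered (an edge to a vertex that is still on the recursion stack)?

k→d

DFS from d (visiting neighbors in alphabetical order); mark gray on enter, black on exit:
d gray
  a gray
    b gray
    b black
    e gray
      e→b: b black — skip
      h gray
        h→b: b black — skip
      h black
    e black
    j gray
      j→b: b black — skip
    j black
    k gray
      k→d: d is gray → back edge
First back edge: k → d.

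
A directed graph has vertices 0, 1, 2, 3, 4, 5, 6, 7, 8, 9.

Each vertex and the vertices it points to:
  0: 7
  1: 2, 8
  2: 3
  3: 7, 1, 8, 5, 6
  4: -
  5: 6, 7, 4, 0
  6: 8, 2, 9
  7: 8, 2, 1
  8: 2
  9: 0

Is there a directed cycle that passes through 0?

0 is on a cycle iff 0 can reach itself via ≥1 edge.
0 → 7 → 2 → 3 → 5 → 0 — yes.

Yes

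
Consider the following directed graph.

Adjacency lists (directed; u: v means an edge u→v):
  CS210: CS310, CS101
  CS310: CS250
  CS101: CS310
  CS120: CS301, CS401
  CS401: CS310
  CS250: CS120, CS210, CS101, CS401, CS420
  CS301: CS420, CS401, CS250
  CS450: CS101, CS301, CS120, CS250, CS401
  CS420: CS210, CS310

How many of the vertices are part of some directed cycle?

A vertex is on a directed cycle iff it belongs to a strongly connected component of size ≥ 2 (or has a self-loop).
The vertices on cycles are {CS101, CS120, CS210, CS250, CS301, CS310, CS401, CS420} — 8 in total.

8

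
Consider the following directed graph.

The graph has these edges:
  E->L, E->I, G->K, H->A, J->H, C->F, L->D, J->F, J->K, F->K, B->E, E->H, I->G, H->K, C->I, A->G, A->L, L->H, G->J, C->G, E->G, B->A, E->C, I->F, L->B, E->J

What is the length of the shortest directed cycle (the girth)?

3

For each vertex v, BFS finds the shortest path from v back to v.
The shortest such closed walk is E → L → B → E, length 3.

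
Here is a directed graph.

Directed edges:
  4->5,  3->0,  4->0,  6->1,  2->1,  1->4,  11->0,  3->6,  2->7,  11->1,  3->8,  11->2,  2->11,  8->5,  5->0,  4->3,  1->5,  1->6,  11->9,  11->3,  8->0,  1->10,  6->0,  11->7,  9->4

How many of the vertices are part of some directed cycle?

A vertex is on a directed cycle iff it belongs to a strongly connected component of size ≥ 2 (or has a self-loop).
The vertices on cycles are {1, 2, 3, 4, 6, 11} — 6 in total.

6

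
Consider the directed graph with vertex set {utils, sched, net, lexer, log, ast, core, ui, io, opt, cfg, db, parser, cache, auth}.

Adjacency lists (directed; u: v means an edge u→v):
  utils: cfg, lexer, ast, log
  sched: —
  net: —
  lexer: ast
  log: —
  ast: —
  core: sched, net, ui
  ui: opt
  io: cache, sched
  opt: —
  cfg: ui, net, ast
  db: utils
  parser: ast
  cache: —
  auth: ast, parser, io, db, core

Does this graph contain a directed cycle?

DFS with white/gray/black marking, starting from parser:
parser gray
  ast gray
  ast black
parser black
utils gray
  cfg gray
    ui gray
      opt gray
      opt black
    ui black
    net gray
    net black
    cfg→ast: ast black — skip
  cfg black
  lexer gray
    lexer→ast: ast black — skip
  lexer black
  utils→ast: ast black — skip
  log gray
  log black
utils black
sched gray
sched black
core gray
  core→sched: sched black — skip
  core→net: net black — skip
  core→ui: ui black — skip
core black
io gray
  cache gray
  cache black
  io→sched: sched black — skip
io black
db gray
  db→utils: utils black — skip
db black
auth gray
  auth→ast: ast black — skip
  auth→parser: parser black — skip
  auth→io: io black — skip
  auth→db: db black — skip
  auth→core: core black — skip
auth black
Every edge goes to a white or black vertex — no back edge, so the graph is acyclic.

No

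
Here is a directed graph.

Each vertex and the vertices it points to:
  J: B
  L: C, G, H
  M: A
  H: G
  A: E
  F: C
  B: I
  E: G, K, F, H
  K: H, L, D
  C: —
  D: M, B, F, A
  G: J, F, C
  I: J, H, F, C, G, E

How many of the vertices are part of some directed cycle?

11

A vertex is on a directed cycle iff it belongs to a strongly connected component of size ≥ 2 (or has a self-loop).
The vertices on cycles are {A, B, D, E, G, H, I, J, K, L, M} — 11 in total.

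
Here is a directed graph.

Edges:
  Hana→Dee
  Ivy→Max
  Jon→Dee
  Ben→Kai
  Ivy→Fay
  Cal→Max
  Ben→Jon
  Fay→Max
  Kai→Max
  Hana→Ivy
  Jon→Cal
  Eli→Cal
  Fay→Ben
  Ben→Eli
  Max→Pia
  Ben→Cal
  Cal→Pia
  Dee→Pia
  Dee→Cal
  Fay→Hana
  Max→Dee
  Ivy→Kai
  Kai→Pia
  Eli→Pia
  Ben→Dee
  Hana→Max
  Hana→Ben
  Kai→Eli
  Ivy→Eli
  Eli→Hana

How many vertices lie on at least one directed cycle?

9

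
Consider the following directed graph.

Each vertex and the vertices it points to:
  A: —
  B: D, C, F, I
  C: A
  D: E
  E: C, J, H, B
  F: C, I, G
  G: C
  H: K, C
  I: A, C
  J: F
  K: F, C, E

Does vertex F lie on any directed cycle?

No

F lies on a cycle iff there is a path from F back to itself.
Exploring from F, it never reaches itself; equivalently, its strongly connected component is a singleton.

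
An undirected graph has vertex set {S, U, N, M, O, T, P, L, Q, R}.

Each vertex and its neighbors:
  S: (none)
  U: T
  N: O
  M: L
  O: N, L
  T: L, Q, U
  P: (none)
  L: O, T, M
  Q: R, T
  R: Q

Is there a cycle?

DFS, tracking each vertex's parent; an edge to a visited non-parent vertex closes a cycle.
Start from O:
visit O (parent –)
  visit N (parent O)
    N–O: parent, skip
  visit L (parent O)
    L–O: parent, skip
    visit T (parent L)
      T–L: parent, skip
      visit Q (parent T)
        visit R (parent Q)
          R–Q: parent, skip
        Q–T: parent, skip
      visit U (parent T)
        U–T: parent, skip
    visit M (parent L)
      M–L: parent, skip
visit S (parent –)
visit P (parent –)
No non-parent visited neighbor found — the graph is a forest.

No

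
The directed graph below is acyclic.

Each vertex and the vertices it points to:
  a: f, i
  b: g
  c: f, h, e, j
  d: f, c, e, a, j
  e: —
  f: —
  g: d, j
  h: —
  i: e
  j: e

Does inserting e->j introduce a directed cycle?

Yes

Adding e→j creates a cycle iff j can already reach e.
Path from j: j → e.
So j → … → e → j is a cycle.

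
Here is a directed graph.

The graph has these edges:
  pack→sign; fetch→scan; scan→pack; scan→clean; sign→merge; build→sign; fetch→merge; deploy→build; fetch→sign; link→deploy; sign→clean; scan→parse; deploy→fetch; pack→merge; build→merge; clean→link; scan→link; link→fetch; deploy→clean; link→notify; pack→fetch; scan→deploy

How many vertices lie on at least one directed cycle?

8

A vertex is on a directed cycle iff it belongs to a strongly connected component of size ≥ 2 (or has a self-loop).
The vertices on cycles are {link, pack, scan, sign, build, clean, fetch, deploy} — 8 in total.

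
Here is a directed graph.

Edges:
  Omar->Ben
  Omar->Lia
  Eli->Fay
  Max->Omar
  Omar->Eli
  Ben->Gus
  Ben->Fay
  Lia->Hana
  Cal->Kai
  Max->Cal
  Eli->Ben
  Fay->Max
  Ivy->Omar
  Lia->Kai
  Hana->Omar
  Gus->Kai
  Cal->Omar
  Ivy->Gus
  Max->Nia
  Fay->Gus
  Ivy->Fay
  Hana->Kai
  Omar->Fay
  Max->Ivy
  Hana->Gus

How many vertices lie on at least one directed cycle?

9

A vertex is on a directed cycle iff it belongs to a strongly connected component of size ≥ 2 (or has a self-loop).
The vertices on cycles are {Ben, Cal, Eli, Fay, Ivy, Lia, Max, Hana, Omar} — 9 in total.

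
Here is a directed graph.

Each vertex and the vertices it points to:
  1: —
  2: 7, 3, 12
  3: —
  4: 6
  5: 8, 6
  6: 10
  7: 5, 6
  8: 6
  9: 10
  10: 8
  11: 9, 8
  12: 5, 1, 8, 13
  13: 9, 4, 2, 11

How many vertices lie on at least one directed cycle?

A vertex is on a directed cycle iff it belongs to a strongly connected component of size ≥ 2 (or has a self-loop).
The vertices on cycles are {2, 6, 8, 10, 12, 13} — 6 in total.

6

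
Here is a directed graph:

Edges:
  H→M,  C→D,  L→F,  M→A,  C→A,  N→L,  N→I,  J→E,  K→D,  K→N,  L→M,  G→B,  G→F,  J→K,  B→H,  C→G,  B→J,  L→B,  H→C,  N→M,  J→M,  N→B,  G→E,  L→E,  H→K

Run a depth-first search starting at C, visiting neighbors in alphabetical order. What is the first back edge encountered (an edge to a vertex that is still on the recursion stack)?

H->C

DFS from C (visiting neighbors in alphabetical order); mark gray on enter, black on exit:
C gray
  A gray
  A black
  D gray
  D black
  G gray
    B gray
      H gray
        H→C: C is gray → back edge
First back edge: H → C.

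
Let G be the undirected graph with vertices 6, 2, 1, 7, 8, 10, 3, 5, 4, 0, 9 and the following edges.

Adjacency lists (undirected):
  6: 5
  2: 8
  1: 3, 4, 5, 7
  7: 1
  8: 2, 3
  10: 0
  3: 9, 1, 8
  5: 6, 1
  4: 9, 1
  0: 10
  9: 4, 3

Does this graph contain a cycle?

Yes

DFS, tracking each vertex's parent; an edge to a visited non-parent vertex closes a cycle.
Start from 1:
visit 1 (parent –)
  visit 3 (parent 1)
    visit 9 (parent 3)
      visit 4 (parent 9)
        4–9: parent, skip
        4–1: 1 visited and ≠ parent → cycle
Cycle: 1 – 3 – 9 – 4 – 1.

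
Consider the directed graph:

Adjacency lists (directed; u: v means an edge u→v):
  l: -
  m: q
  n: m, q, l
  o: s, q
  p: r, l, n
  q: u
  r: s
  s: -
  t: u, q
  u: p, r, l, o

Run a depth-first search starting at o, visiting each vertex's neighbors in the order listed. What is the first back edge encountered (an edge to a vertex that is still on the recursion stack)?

m→q

DFS from o (visiting each vertex's neighbors in the order listed); mark gray on enter, black on exit:
o gray
  s gray
  s black
  q gray
    u gray
      p gray
        r gray
          r→s: s black — skip
        r black
        l gray
        l black
        n gray
          m gray
            m→q: q is gray → back edge
First back edge: m → q.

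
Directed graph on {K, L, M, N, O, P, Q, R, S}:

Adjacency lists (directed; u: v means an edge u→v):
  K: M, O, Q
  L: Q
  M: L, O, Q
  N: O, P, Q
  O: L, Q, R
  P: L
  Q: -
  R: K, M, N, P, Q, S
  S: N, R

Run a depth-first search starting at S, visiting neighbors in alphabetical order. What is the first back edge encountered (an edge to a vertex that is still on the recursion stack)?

DFS from S (visiting neighbors in alphabetical order); mark gray on enter, black on exit:
S gray
  N gray
    O gray
      L gray
        Q gray
        Q black
      L black
      O→Q: Q black — skip
      R gray
        K gray
          M gray
            M→L: L black — skip
            M→O: O is gray → back edge
First back edge: M → O.

M->O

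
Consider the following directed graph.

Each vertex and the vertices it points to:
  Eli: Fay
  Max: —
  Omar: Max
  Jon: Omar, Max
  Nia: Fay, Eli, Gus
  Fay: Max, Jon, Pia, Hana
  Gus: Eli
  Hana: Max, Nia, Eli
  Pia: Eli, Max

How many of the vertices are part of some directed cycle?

A vertex is on a directed cycle iff it belongs to a strongly connected component of size ≥ 2 (or has a self-loop).
The vertices on cycles are {Eli, Fay, Gus, Nia, Pia, Hana} — 6 in total.

6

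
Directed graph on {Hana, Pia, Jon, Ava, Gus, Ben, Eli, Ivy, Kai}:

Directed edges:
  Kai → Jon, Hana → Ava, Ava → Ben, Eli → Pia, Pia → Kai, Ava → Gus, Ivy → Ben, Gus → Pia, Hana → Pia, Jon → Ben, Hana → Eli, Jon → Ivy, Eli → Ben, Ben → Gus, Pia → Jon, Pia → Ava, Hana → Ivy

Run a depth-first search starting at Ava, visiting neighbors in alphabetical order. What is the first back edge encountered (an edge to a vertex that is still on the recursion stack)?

Pia->Ava

DFS from Ava (visiting neighbors in alphabetical order); mark gray on enter, black on exit:
Ava gray
  Ben gray
    Gus gray
      Pia gray
        Pia→Ava: Ava is gray → back edge
First back edge: Pia → Ava.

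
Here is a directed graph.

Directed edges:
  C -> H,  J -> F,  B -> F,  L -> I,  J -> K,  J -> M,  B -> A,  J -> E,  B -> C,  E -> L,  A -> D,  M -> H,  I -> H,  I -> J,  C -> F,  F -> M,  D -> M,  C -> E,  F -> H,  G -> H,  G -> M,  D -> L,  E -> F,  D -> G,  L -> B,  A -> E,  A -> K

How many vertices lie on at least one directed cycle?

8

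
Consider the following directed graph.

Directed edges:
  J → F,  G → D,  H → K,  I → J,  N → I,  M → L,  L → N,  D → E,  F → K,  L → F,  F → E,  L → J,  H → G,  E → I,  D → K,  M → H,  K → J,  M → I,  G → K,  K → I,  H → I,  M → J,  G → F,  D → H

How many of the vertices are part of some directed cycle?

8

A vertex is on a directed cycle iff it belongs to a strongly connected component of size ≥ 2 (or has a self-loop).
The vertices on cycles are {D, E, F, G, H, I, J, K} — 8 in total.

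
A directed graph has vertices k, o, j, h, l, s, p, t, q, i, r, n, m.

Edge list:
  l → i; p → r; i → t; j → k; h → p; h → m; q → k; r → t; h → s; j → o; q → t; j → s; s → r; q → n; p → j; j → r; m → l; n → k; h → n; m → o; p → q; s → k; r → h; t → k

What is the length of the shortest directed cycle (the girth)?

3

For each vertex v, BFS finds the shortest path from v back to v.
The shortest such closed walk is h → s → r → h, length 3.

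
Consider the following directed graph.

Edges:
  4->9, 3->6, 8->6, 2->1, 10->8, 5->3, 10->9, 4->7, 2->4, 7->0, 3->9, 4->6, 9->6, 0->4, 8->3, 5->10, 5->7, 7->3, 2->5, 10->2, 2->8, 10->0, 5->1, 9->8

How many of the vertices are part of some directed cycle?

9

A vertex is on a directed cycle iff it belongs to a strongly connected component of size ≥ 2 (or has a self-loop).
The vertices on cycles are {0, 2, 3, 4, 5, 7, 8, 9, 10} — 9 in total.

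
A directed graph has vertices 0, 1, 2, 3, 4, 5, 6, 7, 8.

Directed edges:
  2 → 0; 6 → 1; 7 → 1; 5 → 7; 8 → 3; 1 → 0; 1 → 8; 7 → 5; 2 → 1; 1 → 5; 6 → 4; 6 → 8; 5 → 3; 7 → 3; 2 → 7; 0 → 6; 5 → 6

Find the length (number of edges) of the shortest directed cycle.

For each vertex v, BFS finds the shortest path from v back to v.
The shortest such closed walk is 5 → 7 → 5, length 2.

2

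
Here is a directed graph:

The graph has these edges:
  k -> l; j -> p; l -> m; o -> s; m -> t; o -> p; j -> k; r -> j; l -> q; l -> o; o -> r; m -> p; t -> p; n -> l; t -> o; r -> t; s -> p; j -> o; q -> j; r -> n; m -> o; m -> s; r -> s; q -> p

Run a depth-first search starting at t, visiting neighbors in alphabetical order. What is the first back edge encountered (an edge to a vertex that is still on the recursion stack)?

DFS from t (visiting neighbors in alphabetical order); mark gray on enter, black on exit:
t gray
  o gray
    p gray
    p black
    r gray
      j gray
        k gray
          l gray
            m gray
              m→o: o is gray → back edge
First back edge: m → o.

m→o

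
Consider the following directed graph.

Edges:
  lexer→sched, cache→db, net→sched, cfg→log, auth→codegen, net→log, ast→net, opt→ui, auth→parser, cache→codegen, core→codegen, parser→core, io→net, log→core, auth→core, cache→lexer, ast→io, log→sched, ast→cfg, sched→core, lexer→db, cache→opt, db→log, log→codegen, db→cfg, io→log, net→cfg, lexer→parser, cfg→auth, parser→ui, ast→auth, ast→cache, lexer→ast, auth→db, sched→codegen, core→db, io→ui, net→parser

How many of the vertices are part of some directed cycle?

10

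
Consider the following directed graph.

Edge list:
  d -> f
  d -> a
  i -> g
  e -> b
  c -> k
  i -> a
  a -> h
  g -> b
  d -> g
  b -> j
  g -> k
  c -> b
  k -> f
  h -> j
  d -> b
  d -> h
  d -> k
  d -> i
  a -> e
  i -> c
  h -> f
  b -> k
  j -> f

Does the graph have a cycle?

DFS with white/gray/black marking, starting from h:
h gray
  f gray
  f black
  j gray
    j→f: f black — skip
  j black
h black
a gray
  e gray
    b gray
      b→j: j black — skip
      k gray
        k→f: f black — skip
      k black
    b black
  e black
  a→h: h black — skip
a black
c gray
  c→b: b black — skip
  c→k: k black — skip
c black
d gray
  d→k: k black — skip
  g gray
    g→b: b black — skip
    g→k: k black — skip
  g black
  i gray
    i→g: g black — skip
    i→c: c black — skip
    i→a: a black — skip
  i black
  d→b: b black — skip
  d→a: a black — skip
  d→f: f black — skip
  d→h: h black — skip
d black
Every edge goes to a white or black vertex — no back edge, so the graph is acyclic.

No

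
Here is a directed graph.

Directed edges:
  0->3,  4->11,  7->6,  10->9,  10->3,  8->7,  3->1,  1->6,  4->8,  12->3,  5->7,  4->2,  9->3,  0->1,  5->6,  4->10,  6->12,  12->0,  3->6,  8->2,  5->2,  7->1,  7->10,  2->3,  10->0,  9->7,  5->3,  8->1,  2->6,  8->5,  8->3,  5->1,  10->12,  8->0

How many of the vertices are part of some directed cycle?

8

A vertex is on a directed cycle iff it belongs to a strongly connected component of size ≥ 2 (or has a self-loop).
The vertices on cycles are {0, 1, 3, 6, 7, 9, 10, 12} — 8 in total.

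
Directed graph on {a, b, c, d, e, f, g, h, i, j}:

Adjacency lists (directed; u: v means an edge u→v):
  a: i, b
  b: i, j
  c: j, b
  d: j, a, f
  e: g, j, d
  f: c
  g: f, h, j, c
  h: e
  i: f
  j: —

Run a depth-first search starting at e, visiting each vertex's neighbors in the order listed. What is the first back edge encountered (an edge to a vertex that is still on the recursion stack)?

DFS from e (visiting each vertex's neighbors in the order listed); mark gray on enter, black on exit:
e gray
  g gray
    f gray
      c gray
        j gray
        j black
        b gray
          i gray
            i→f: f is gray → back edge
First back edge: i → f.

i→f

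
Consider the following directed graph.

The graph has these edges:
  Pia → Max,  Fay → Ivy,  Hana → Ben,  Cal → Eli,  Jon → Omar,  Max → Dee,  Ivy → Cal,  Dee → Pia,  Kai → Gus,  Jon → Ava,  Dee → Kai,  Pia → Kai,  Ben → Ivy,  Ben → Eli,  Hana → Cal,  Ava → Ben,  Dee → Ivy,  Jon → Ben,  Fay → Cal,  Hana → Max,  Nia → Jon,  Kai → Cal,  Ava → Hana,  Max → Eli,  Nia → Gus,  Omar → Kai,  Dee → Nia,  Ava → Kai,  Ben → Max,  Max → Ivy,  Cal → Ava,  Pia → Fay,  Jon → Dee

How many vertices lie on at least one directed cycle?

A vertex is on a directed cycle iff it belongs to a strongly connected component of size ≥ 2 (or has a self-loop).
The vertices on cycles are {Ava, Ben, Cal, Dee, Fay, Ivy, Jon, Kai, Max, Nia, Pia, Hana, Omar} — 13 in total.

13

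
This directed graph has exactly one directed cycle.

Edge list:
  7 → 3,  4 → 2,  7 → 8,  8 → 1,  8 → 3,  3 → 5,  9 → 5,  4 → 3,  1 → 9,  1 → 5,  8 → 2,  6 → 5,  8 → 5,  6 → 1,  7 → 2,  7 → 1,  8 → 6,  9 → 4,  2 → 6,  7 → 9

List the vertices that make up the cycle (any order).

1, 2, 4, 6, 9

DFS with gray/black marking from 9:
9 gray
  4 gray
    3 gray
      5 gray
      5 black
    3 black
    2 gray
      6 gray
        6→5: 5 black — skip
        1 gray
          1→5: 5 black — skip
          1→9: 9 is gray → back edge
Back edge closes the cycle 9 → 4 → 2 → 6 → 1 → 9; its vertices are {1, 2, 4, 6, 9}.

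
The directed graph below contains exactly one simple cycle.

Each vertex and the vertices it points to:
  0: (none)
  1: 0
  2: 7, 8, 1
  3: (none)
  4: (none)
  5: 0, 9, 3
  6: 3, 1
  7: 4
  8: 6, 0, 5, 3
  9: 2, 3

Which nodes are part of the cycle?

DFS with gray/black marking from 2:
2 gray
  7 gray
    4 gray
    4 black
  7 black
  8 gray
    6 gray
      3 gray
      3 black
      1 gray
        0 gray
        0 black
      1 black
    6 black
    8→0: 0 black — skip
    5 gray
      5→0: 0 black — skip
      9 gray
        9→2: 2 is gray → back edge
Back edge closes the cycle 2 → 8 → 5 → 9 → 2; its vertices are {2, 5, 8, 9}.

2, 5, 8, 9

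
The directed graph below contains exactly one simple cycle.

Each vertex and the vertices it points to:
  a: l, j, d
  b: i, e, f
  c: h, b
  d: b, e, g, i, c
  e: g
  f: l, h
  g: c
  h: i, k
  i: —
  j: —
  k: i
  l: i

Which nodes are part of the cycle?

DFS with gray/black marking from c:
c gray
  h gray
    i gray
    i black
    k gray
      k→i: i black — skip
    k black
  h black
  b gray
    b→i: i black — skip
    e gray
      g gray
        g→c: c is gray → back edge
Back edge closes the cycle c → b → e → g → c; its vertices are {b, c, e, g}.

b, c, e, g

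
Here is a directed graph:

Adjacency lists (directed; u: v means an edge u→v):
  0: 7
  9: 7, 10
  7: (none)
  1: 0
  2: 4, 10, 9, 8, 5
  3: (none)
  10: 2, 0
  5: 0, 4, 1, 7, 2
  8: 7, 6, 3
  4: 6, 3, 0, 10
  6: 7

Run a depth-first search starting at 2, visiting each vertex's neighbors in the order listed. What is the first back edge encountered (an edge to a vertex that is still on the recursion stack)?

10->2

DFS from 2 (visiting each vertex's neighbors in the order listed); mark gray on enter, black on exit:
2 gray
  4 gray
    6 gray
      7 gray
      7 black
    6 black
    3 gray
    3 black
    0 gray
      0→7: 7 black — skip
    0 black
    10 gray
      10→2: 2 is gray → back edge
First back edge: 10 → 2.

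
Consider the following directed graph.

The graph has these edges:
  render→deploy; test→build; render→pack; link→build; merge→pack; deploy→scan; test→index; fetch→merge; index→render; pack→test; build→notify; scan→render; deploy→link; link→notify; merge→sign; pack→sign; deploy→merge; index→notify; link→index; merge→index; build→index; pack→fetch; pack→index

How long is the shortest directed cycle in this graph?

3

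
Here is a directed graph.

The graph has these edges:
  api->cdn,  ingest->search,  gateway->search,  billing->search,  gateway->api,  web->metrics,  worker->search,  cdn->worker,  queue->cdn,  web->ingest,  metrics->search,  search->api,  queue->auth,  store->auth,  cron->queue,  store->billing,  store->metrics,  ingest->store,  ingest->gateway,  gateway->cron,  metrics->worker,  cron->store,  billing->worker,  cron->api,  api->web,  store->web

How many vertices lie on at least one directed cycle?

A vertex is on a directed cycle iff it belongs to a strongly connected component of size ≥ 2 (or has a self-loop).
The vertices on cycles are {api, cdn, web, cron, queue, store, ingest, search, worker, billing, gateway, metrics} — 12 in total.

12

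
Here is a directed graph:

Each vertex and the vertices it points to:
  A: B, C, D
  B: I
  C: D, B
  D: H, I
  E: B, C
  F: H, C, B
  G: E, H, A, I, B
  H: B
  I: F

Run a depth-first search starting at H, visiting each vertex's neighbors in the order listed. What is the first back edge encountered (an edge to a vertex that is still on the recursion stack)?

F→H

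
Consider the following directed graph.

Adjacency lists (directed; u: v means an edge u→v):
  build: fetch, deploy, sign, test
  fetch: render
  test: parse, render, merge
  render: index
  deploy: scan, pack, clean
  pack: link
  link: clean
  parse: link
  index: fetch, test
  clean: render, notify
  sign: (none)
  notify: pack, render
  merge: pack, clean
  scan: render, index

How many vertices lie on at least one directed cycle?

10

A vertex is on a directed cycle iff it belongs to a strongly connected component of size ≥ 2 (or has a self-loop).
The vertices on cycles are {link, pack, test, clean, fetch, index, merge, parse, notify, render} — 10 in total.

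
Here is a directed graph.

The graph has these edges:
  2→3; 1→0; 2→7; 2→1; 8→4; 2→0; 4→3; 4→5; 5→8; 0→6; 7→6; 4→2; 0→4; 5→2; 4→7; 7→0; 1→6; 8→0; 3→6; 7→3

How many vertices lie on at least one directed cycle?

A vertex is on a directed cycle iff it belongs to a strongly connected component of size ≥ 2 (or has a self-loop).
The vertices on cycles are {0, 1, 2, 4, 5, 7, 8} — 7 in total.

7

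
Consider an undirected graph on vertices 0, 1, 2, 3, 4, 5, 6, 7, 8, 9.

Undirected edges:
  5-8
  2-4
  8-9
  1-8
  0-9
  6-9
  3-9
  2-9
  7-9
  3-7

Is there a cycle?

Yes

DFS, tracking each vertex's parent; an edge to a visited non-parent vertex closes a cycle.
Start from 5:
visit 5 (parent –)
  visit 8 (parent 5)
    8–5: parent, skip
    visit 1 (parent 8)
      1–8: parent, skip
    visit 9 (parent 8)
      9–8: parent, skip
      visit 3 (parent 9)
        visit 7 (parent 3)
          7–3: parent, skip
          7–9: 9 visited and ≠ parent → cycle
Cycle: 9 – 3 – 7 – 9.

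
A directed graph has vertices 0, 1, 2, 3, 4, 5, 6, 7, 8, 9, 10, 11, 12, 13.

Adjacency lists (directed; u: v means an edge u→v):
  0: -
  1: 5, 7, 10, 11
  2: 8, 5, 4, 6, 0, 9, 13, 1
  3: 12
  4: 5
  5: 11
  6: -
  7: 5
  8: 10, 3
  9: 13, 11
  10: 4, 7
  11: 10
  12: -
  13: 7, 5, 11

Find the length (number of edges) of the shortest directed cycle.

For each vertex v, BFS finds the shortest path from v back to v.
The shortest such closed walk is 4 → 5 → 11 → 10 → 4, length 4.

4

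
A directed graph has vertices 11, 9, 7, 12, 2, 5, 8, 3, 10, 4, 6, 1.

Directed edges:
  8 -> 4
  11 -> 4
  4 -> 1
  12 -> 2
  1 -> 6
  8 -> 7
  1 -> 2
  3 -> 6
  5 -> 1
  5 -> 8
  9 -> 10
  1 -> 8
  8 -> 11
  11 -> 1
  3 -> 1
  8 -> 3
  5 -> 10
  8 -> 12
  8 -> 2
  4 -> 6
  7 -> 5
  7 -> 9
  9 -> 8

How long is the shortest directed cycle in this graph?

For each vertex v, BFS finds the shortest path from v back to v.
The shortest such closed walk is 8 → 3 → 1 → 8, length 3.

3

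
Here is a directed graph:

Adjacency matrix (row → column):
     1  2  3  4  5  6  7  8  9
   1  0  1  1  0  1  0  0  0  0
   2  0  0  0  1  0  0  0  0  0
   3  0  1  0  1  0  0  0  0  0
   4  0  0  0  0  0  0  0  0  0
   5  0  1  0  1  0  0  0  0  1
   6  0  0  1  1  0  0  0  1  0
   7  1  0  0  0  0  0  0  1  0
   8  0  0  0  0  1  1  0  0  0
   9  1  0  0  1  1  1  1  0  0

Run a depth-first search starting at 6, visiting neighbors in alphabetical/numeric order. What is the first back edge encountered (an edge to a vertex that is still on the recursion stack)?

1->5

DFS from 6 (visiting neighbors in alphabetical/numeric order); mark gray on enter, black on exit:
6 gray
  3 gray
    2 gray
      4 gray
      4 black
    2 black
    3→4: 4 black — skip
  3 black
  6→4: 4 black — skip
  8 gray
    5 gray
      5→2: 2 black — skip
      5→4: 4 black — skip
      9 gray
        1 gray
          1→2: 2 black — skip
          1→3: 3 black — skip
          1→5: 5 is gray → back edge
First back edge: 1 → 5.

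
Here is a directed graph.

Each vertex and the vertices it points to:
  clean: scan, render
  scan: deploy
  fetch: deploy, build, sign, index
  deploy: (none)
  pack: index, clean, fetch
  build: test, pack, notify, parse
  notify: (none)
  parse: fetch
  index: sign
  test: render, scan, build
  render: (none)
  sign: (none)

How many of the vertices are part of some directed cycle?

5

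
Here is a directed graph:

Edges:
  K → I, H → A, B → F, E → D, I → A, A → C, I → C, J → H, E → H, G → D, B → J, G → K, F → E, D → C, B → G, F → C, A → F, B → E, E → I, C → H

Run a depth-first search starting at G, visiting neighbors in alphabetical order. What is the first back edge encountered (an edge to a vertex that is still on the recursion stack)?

A→C

DFS from G (visiting neighbors in alphabetical order); mark gray on enter, black on exit:
G gray
  D gray
    C gray
      H gray
        A gray
          A→C: C is gray → back edge
First back edge: A → C.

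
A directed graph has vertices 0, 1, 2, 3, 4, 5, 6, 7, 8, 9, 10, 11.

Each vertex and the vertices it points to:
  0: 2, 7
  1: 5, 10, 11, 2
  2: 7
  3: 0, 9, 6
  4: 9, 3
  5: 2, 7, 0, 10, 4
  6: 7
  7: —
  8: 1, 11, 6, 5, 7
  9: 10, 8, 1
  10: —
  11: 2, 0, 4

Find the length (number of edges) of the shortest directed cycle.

4

For each vertex v, BFS finds the shortest path from v back to v.
The shortest such closed walk is 4 → 9 → 1 → 11 → 4, length 4.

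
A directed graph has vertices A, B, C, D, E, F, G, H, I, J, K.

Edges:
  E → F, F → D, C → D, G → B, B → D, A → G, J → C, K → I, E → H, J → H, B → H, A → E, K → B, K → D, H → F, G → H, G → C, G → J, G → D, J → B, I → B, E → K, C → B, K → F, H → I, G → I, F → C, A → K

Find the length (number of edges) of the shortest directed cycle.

3

For each vertex v, BFS finds the shortest path from v back to v.
The shortest such closed walk is H → I → B → H, length 3.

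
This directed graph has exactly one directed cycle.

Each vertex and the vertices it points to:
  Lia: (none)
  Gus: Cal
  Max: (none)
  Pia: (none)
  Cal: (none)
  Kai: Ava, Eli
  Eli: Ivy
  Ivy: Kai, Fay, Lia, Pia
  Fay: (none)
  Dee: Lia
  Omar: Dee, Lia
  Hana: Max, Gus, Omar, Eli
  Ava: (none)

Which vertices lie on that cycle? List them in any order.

Eli, Ivy, Kai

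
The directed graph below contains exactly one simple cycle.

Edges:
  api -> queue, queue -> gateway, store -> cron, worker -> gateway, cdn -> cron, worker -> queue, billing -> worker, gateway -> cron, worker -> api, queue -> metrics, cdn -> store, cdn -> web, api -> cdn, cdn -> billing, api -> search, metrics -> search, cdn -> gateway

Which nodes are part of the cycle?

api, cdn, worker, billing

DFS with gray/black marking from worker:
worker gray
  api gray
    cdn gray
      billing gray
        billing→worker: worker is gray → back edge
Back edge closes the cycle worker → api → cdn → billing → worker; its vertices are {api, cdn, worker, billing}.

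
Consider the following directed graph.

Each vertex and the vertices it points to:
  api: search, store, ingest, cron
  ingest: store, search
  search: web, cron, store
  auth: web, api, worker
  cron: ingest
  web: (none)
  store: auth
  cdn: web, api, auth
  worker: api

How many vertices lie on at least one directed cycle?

7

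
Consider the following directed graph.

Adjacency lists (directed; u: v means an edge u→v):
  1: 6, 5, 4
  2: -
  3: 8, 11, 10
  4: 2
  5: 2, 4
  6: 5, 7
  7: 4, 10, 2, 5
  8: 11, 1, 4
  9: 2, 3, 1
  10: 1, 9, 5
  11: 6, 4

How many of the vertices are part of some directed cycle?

8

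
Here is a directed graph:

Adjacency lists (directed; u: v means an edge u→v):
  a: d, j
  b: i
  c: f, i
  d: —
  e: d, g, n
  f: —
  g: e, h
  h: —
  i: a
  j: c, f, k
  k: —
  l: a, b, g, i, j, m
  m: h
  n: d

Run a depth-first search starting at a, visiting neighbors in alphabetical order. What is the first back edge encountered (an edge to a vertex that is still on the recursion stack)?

DFS from a (visiting neighbors in alphabetical order); mark gray on enter, black on exit:
a gray
  d gray
  d black
  j gray
    c gray
      f gray
      f black
      i gray
        i→a: a is gray → back edge
First back edge: i → a.

i→a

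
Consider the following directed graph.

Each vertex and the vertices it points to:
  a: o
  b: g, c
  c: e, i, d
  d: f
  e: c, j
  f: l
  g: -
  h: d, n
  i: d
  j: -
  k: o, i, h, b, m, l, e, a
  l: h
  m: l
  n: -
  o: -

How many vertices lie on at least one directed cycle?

A vertex is on a directed cycle iff it belongs to a strongly connected component of size ≥ 2 (or has a self-loop).
The vertices on cycles are {c, d, e, f, h, l} — 6 in total.

6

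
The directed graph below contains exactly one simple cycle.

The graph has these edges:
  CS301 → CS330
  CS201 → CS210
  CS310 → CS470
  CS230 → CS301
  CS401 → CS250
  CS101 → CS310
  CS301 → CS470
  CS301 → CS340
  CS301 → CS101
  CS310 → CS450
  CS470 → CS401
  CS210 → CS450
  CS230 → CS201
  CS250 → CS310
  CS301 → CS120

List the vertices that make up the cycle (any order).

CS250, CS310, CS401, CS470

DFS with gray/black marking from CS470:
CS470 gray
  CS401 gray
    CS250 gray
      CS310 gray
        CS450 gray
        CS450 black
        CS310→CS470: CS470 is gray → back edge
Back edge closes the cycle CS470 → CS401 → CS250 → CS310 → CS470; its vertices are {CS250, CS310, CS401, CS470}.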